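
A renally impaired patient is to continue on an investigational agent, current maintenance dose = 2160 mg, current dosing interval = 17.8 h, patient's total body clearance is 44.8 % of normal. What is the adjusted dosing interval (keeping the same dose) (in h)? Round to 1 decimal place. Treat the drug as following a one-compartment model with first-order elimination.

To keep the same average steady-state level, dosing rate must scale with clearance.
CL ratio = 44.8 / 100 = 0.4480
New interval (same dose) = 17.8 / 0.4480 = 39.73 h

39.7 h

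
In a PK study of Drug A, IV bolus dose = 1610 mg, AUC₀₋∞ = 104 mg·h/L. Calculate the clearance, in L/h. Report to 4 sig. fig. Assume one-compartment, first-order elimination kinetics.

15.48 L/h

CL = Dose / AUC = 1610 / 104 = 15.48 L/h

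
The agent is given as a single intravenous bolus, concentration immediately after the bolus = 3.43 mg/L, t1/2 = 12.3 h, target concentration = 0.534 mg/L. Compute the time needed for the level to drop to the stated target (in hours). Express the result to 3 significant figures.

k = ln2 / t½ = 0.693147 / 12.3 = 0.05635 h⁻¹
t = ln(C₀ / C) / k = ln(3.430 / 0.534) / 0.05635
  = ln(6.423) / 0.05635 = 1.860 / 0.05635 = 33.01 h

33.0 h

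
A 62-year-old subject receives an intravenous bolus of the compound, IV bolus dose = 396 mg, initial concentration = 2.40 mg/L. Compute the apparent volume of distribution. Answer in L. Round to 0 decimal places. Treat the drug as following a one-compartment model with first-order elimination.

165 L

Vd = Dose / C₀ = 396.0 / 2.40 = 165.0 L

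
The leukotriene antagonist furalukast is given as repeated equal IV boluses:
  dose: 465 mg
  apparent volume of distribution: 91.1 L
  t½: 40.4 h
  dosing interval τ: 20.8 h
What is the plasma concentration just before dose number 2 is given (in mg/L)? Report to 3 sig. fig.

C₀ per dose = Dose / Vd = 465 / 91.1 = 5.104 mg/L
k = ln2 / t½ = 0.693147 / 40.4 = 0.01716 h⁻¹
Fraction remaining after one interval: r = e^(−kτ) = e^(−0.01716 × 20.8) = 0.6998
Before dose 2, 1 dose has been given (aged 1τ).
C_trough = C₀ × r = 5.104 × 0.6998 = 3.572 mg/L

3.57 mg/L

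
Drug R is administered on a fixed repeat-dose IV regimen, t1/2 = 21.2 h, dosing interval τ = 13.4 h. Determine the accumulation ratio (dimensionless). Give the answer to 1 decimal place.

k = ln2 / t½ = 0.693147 / 21.2 = 0.03270 h⁻¹
e^(−kτ) = e^(−0.03270 × 13.4) = 0.6452
Accumulation ratio R = 1 / (1 − e^(−kτ)) = 1 / (1 − 0.6452) = 2.818

2.8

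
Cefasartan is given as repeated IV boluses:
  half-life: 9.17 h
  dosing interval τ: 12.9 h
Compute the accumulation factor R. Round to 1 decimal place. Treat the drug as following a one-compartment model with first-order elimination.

k = ln2 / t½ = 0.693147 / 9.17 = 0.07559 h⁻¹
e^(−kτ) = e^(−0.07559 × 12.9) = 0.3772
Accumulation ratio R = 1 / (1 − e^(−kτ)) = 1 / (1 − 0.3772) = 1.606

1.6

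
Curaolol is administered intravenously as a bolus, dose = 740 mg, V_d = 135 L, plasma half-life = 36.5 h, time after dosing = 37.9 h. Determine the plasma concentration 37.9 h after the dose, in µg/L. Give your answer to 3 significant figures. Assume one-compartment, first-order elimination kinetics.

2670 µg/L

C₀ = Dose / Vd = 740.0 / 135 = 5.481 mg/L
k = ln2 / t½ = 0.693147 / 36.5 = 0.01899 h⁻¹
C = C₀ · e^(−k·t) = 5.481 × e^(−0.01899 × 37.9)
  = 5.481 × 0.4869 = 2.669 mg/L
Convert: 2.669 mg/L × 1000 = 2669 µg/L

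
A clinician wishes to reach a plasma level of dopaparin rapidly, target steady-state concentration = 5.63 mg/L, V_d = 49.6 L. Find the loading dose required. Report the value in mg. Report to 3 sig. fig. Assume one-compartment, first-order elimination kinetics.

LD = Css × Vd = 5.63 × 49.6 = 279.2 mg

279 mg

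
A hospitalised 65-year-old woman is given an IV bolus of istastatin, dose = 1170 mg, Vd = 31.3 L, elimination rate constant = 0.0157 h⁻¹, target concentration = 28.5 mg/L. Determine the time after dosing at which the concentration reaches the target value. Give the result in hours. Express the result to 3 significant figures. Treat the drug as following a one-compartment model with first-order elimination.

17.3 h

C₀ = Dose / Vd = 1170 / 31.3 = 37.38 mg/L
t = ln(C₀ / C) / k = ln(37.38 / 28.5) / 0.01570
  = ln(1.312) / 0.01570 = 0.2716 / 0.01570 = 17.30 h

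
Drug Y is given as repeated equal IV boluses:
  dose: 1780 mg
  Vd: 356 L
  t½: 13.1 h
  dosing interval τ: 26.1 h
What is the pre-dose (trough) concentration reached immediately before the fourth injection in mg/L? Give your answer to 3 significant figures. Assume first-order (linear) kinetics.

C₀ per dose = Dose / Vd = 1780 / 356 = 5.000 mg/L
k = ln2 / t½ = 0.693147 / 13.1 = 0.05291 h⁻¹
Fraction remaining after one interval: r = e^(−kτ) = e^(−0.05291 × 26.1) = 0.2513
Before dose 4, 3 doses have been given (aged 1τ, 2τ, 3τ).
C_trough = C₀ × (r + r² + … + r^3) = C₀ × r(1−r^3)/(1−r)
        = 5.000 × 0.2513 × (1 − 0.01587) / (1 − 0.2513) = 1.652 mg/L

1.65 mg/L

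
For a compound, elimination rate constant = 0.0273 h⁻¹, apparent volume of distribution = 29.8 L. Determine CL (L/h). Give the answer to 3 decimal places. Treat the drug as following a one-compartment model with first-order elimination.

CL = k × Vd = 0.0273 × 29.8 = 0.8135 L/h

0.814 L/h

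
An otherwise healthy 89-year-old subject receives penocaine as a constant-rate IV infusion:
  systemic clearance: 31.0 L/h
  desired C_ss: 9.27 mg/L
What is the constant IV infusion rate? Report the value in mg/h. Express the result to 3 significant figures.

At steady state, infusion rate R₀ = Css × CL = 9.27 × 31.00 = 287.4 mg/h

287 mg/h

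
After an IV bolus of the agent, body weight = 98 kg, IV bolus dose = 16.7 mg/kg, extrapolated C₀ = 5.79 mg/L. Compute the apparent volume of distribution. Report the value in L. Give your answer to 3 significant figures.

283 L

Dose = 16.7 × 98 = 1637 mg
Vd = Dose / C₀ = 1637 / 5.79 = 282.7 L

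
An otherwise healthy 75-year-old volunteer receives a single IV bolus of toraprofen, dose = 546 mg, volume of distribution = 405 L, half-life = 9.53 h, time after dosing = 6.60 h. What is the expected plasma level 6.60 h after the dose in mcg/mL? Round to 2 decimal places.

C₀ = Dose / Vd = 546.0 / 405 = 1.348 mg/L
k = ln2 / t½ = 0.693147 / 9.53 = 0.07273 h⁻¹
C = C₀ · e^(−k·t) = 1.348 × e^(−0.07273 × 6.60)
  = 1.348 × 0.6188 = 0.8341 mg/L
(0.8341 mg/L = 0.8341 mcg/mL)

0.83 mcg/mL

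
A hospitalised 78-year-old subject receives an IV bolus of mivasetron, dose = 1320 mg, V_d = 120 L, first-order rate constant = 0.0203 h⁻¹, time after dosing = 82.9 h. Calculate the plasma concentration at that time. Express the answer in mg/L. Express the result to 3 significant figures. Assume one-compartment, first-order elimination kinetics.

C₀ = Dose / Vd = 1320 / 120 = 11.00 mg/L
C = C₀ · e^(−k·t) = 11.00 × e^(−0.02030 × 82.9)
  = 11.00 × 0.1858 = 2.044 mg/L

2.04 mg/L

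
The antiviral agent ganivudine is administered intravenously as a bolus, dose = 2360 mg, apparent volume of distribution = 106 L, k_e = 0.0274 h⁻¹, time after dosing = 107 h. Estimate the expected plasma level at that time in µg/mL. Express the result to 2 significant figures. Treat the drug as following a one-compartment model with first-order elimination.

C₀ = Dose / Vd = 2360 / 106 = 22.26 mg/L
C = C₀ · e^(−k·t) = 22.26 × e^(−0.02740 × 107)
  = 22.26 × 0.05330 = 1.186 mg/L
(1.186 mg/L = 1.186 µg/mL)

1.2 µg/mL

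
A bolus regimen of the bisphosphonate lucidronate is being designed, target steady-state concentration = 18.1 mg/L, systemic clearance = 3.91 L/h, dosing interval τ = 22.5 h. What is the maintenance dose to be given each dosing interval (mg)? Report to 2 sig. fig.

1600 mg

At steady state, Dose/τ = Css × CL.
Dose = Css × CL × τ = 18.1 × 3.910 × 22.5 = 1592 mg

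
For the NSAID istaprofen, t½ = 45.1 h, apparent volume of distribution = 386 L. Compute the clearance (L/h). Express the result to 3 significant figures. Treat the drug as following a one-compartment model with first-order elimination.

5.93 L/h

k = ln2 / t½ = 0.693147 / 45.1 = 0.01537 h⁻¹
CL = k × Vd = 0.01537 × 386 = 5.933 L/h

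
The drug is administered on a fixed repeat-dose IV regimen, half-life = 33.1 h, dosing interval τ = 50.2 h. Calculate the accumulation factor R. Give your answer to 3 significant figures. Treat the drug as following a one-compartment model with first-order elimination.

k = ln2 / t½ = 0.693147 / 33.1 = 0.02094 h⁻¹
e^(−kτ) = e^(−0.02094 × 50.2) = 0.3495
Accumulation ratio R = 1 / (1 − e^(−kτ)) = 1 / (1 − 0.3495) = 1.537

1.54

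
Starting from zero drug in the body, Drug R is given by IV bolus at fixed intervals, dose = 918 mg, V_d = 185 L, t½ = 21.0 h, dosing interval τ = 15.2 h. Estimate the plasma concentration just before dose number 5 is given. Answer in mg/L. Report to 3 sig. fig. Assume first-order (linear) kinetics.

C₀ per dose = Dose / Vd = 918 / 185 = 4.962 mg/L
k = ln2 / t½ = 0.693147 / 21.0 = 0.03301 h⁻¹
Fraction remaining after one interval: r = e^(−kτ) = e^(−0.03301 × 15.2) = 0.6055
Before dose 5, 4 doses have been given (aged 1τ, 2τ, 3τ, 4τ).
C_trough = C₀ × (r + r² + … + r^4) = C₀ × r(1−r^4)/(1−r)
        = 4.962 × 0.6055 × (1 − 0.1344) / (1 − 0.6055) = 6.592 mg/L

6.59 mg/L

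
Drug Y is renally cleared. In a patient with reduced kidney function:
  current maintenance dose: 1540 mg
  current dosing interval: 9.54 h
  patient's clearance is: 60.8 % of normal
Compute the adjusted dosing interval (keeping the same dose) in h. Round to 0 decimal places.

To keep the same average steady-state level, dosing rate must scale with clearance.
CL ratio = 60.8 / 100 = 0.6080
New interval (same dose) = 9.54 / 0.6080 = 15.69 h

16 h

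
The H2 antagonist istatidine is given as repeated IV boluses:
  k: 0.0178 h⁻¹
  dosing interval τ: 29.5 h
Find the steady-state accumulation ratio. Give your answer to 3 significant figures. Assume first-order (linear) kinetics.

2.45

e^(−kτ) = e^(−0.01780 × 29.5) = 0.5915
Accumulation ratio R = 1 / (1 − e^(−kτ)) = 1 / (1 − 0.5915) = 2.448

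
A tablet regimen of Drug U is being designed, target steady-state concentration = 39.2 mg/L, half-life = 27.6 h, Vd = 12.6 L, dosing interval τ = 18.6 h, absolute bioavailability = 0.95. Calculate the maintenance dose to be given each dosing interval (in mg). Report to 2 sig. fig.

240 mg

k = ln2 / t½ = 0.693147 / 27.6 = 0.02511 h⁻¹
CL = k × Vd = 0.02511 × 12.6 = 0.3164 L/h
At steady state, F × (Dose/τ) = Css × CL.
Dose = Css × CL × τ / F = 39.2 × 0.3164 × 18.6 / 0.95 = 242.8 mg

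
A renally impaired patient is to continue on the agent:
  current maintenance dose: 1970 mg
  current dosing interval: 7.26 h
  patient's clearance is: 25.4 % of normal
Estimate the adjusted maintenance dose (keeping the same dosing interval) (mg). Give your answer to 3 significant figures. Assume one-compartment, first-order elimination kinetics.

500 mg

To keep the same average steady-state level, dosing rate must scale with clearance.
CL ratio = 25.4 / 100 = 0.2540
New dose (same interval) = 1970 × 0.2540 = 500.4 mg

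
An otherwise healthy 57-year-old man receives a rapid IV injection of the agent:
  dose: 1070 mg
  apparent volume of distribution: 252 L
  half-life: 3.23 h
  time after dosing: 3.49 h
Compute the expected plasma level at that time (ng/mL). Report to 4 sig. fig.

2008 ng/mL

C₀ = Dose / Vd = 1070 / 252 = 4.246 mg/L
k = ln2 / t½ = 0.693147 / 3.23 = 0.2146 h⁻¹
C = C₀ · e^(−k·t) = 4.246 × e^(−0.2146 × 3.49)
  = 4.246 × 0.4729 = 2.008 mg/L
Convert: 2.008 mg/L × 1000 = 2008 ng/mL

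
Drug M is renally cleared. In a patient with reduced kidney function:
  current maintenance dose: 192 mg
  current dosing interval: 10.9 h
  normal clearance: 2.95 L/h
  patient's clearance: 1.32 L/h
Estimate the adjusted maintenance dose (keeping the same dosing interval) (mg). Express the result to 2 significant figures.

To keep the same average steady-state level, dosing rate must scale with clearance.
CL ratio = 1.32 / 2.95 = 0.4475
New dose (same interval) = 192 × 0.4475 = 85.92 mg

86 mg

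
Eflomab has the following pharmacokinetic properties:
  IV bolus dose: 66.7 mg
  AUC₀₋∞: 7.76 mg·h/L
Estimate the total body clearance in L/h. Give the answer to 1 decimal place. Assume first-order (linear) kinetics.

CL = Dose / AUC = 66.7 / 7.76 = 8.595 L/h

8.6 L/h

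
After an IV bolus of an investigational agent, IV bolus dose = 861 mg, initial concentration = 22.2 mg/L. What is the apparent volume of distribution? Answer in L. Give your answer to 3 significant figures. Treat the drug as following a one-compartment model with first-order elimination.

Vd = Dose / C₀ = 861.0 / 22.2 = 38.78 L

38.8 L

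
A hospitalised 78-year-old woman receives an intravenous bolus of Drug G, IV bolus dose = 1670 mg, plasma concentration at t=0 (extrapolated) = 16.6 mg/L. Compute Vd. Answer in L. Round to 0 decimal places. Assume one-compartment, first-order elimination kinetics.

101 L

Vd = Dose / C₀ = 1670 / 16.6 = 100.6 L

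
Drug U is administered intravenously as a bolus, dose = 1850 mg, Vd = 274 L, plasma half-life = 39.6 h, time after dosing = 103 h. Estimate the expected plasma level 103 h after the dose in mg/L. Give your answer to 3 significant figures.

C₀ = Dose / Vd = 1850 / 274 = 6.752 mg/L
k = ln2 / t½ = 0.693147 / 39.6 = 0.01750 h⁻¹
C = C₀ · e^(−k·t) = 6.752 × e^(−0.01750 × 103)
  = 6.752 × 0.1649 = 1.113 mg/L

1.11 mg/L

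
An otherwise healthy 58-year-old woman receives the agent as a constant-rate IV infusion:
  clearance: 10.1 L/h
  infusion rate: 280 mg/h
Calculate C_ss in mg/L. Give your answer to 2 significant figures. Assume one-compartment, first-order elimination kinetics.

At steady state Css = R₀ / CL = 280 / 10.10 = 27.72 mg/L

28 mg/L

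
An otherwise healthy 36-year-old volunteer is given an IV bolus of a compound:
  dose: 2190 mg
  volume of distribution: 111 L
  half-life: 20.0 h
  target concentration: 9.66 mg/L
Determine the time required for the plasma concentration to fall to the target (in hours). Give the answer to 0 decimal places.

21 h

C₀ = Dose / Vd = 2190 / 111 = 19.73 mg/L
k = ln2 / t½ = 0.693147 / 20.0 = 0.03466 h⁻¹
t = ln(C₀ / C) / k = ln(19.73 / 9.66) / 0.03466
  = ln(2.042) / 0.03466 = 0.7139 / 0.03466 = 20.60 h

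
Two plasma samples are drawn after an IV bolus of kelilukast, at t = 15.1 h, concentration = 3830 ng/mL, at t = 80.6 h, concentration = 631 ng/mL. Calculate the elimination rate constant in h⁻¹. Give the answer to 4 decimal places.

k = ln(C₁/C₂) / (t₂ − t₁) = ln(3830/631) / (80.6 − 15.1)
  = 1.803 / 65.50 = 0.02753 h⁻¹

0.0275 h⁻¹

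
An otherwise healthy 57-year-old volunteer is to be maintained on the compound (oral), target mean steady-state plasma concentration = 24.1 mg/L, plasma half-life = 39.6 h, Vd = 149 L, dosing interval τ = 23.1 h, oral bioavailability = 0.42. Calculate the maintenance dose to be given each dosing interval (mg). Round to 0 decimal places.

3457 mg

k = ln2 / t½ = 0.693147 / 39.6 = 0.01750 h⁻¹
CL = k × Vd = 0.01750 × 149 = 2.608 L/h
At steady state, F × (Dose/τ) = Css × CL.
Dose = Css × CL × τ / F = 24.1 × 2.608 × 23.1 / 0.42 = 3457 mg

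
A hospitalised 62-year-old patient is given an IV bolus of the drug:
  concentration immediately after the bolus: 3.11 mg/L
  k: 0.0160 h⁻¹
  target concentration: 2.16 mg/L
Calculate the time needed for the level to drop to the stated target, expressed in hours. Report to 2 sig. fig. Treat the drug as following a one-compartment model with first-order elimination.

23 h

t = ln(C₀ / C) / k = ln(3.110 / 2.16) / 0.01600
  = ln(1.440) / 0.01600 = 0.3646 / 0.01600 = 22.79 h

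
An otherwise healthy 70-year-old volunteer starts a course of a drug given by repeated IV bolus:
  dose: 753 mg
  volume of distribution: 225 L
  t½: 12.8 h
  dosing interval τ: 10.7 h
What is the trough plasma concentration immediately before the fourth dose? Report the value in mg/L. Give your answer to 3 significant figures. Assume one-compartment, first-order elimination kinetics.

C₀ per dose = Dose / Vd = 753 / 225 = 3.347 mg/L
k = ln2 / t½ = 0.693147 / 12.8 = 0.05415 h⁻¹
Fraction remaining after one interval: r = e^(−kτ) = e^(−0.05415 × 10.7) = 0.5602
Before dose 4, 3 doses have been given (aged 1τ, 2τ, 3τ).
C_trough = C₀ × (r + r² + … + r^3) = C₀ × r(1−r^3)/(1−r)
        = 3.347 × 0.5602 × (1 − 0.1758) / (1 − 0.5602) = 3.514 mg/L

3.51 mg/L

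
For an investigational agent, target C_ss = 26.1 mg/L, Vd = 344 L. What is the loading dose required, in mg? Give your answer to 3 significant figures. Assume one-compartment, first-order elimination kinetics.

8980 mg

LD = Css × Vd = 26.1 × 344 = 8978 mg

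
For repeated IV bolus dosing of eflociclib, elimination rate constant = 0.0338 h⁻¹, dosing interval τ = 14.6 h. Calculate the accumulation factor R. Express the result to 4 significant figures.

2.567

e^(−kτ) = e^(−0.03380 × 14.6) = 0.6105
Accumulation ratio R = 1 / (1 − e^(−kτ)) = 1 / (1 − 0.6105) = 2.567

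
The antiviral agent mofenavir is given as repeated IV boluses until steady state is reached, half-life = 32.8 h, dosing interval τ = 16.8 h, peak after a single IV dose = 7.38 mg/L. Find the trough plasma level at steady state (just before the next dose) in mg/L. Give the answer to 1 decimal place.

17.3 mg/L

k = ln2 / t½ = 0.693147 / 32.8 = 0.02113 h⁻¹
e^(−kτ) = e^(−0.02113 × 16.8) = 0.7012
Accumulation ratio R = 1 / (1 − e^(−kτ)) = 1 / (1 − 0.7012) = 3.347
Steady-state trough = C₀ × R × e^(−kτ) = 7.38 × 3.347 × 0.7012 = 17.32 mg/L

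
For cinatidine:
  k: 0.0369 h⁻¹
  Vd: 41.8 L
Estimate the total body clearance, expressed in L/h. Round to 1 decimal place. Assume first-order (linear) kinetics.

CL = k × Vd = 0.0369 × 41.8 = 1.542 L/h

1.5 L/h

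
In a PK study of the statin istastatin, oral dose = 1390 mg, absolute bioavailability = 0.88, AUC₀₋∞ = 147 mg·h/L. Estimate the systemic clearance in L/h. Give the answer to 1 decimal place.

CL = F·Dose / AUC = 0.88 × 1390 / 147 = 8.321 L/h

8.3 L/h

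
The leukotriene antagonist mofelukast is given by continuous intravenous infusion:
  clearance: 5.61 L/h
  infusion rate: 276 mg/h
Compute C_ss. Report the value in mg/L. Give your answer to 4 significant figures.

49.20 mg/L

At steady state Css = R₀ / CL = 276 / 5.610 = 49.20 mg/L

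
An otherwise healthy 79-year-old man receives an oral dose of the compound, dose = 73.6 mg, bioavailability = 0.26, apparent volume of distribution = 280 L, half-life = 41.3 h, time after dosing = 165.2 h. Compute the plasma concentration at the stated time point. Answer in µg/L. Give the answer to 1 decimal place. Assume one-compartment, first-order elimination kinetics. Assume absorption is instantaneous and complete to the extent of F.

4.3 µg/L

Amount reaching circulation = F × Dose = 0.26 × 73.60 = 19.14 mg
C₀ = F·Dose / Vd = 19.14 / 280 = 0.06836 mg/L
k = ln2 / t½ = 0.693147 / 41.3 = 0.01678 h⁻¹
t / t½ = 165.2 / 41.3 = 4 half-lives
C = C₀ × (1/2)^4 = 0.06836 × 0.06250 = 0.004273 mg/L
Convert: 0.004273 mg/L × 1000 = 4.273 µg/L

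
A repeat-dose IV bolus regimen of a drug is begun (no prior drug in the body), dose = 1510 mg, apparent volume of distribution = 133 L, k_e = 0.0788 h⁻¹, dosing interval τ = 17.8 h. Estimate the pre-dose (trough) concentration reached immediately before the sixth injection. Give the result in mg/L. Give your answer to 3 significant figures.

3.70 mg/L

C₀ per dose = Dose / Vd = 1510 / 133 = 11.35 mg/L
Fraction remaining after one interval: r = e^(−kτ) = e^(−0.07880 × 17.8) = 0.2459
Before dose 6, 5 doses have been given (aged 1τ, 2τ, 3τ, 4τ, 5τ).
C_trough = C₀ × (r + r² + … + r^5) = C₀ × r(1−r^5)/(1−r)
        = 11.35 × 0.2459 × (1 − 0.0008991) / (1 − 0.2459) = 3.698 mg/L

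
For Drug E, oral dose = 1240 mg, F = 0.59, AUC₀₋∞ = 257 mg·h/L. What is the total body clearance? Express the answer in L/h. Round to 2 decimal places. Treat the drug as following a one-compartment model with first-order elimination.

CL = F·Dose / AUC = 0.59 × 1240 / 257 = 2.847 L/h

2.85 L/h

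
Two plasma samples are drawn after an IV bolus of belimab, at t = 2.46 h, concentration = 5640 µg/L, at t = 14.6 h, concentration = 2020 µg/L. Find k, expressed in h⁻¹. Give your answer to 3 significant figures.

k = ln(C₁/C₂) / (t₂ − t₁) = ln(5640/2020) / (14.6 − 2.46)
  = 1.027 / 12.14 = 0.08460 h⁻¹

0.0846 h⁻¹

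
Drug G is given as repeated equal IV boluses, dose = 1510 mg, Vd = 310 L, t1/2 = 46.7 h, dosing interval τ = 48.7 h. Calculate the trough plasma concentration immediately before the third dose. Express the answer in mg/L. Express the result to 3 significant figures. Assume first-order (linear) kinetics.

C₀ per dose = Dose / Vd = 1510 / 310 = 4.871 mg/L
k = ln2 / t½ = 0.693147 / 46.7 = 0.01484 h⁻¹
Fraction remaining after one interval: r = e^(−kτ) = e^(−0.01484 × 48.7) = 0.4854
Before dose 3, 2 doses have been given (aged 1τ, 2τ).
C_trough = C₀ × (r + r²) = 4.871 × (0.4854 + 0.2356) = 3.512 mg/L

3.51 mg/L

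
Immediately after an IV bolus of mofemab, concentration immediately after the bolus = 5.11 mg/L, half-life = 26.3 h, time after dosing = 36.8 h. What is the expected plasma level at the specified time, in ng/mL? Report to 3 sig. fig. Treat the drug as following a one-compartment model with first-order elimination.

k = ln2 / t½ = 0.693147 / 26.3 = 0.02636 h⁻¹
C = C₀ · e^(−k·t) = 5.110 × e^(−0.02636 × 36.8)
  = 5.110 × 0.3791 = 1.937 mg/L
Convert: 1.937 mg/L × 1000 = 1937 ng/mL

1940 ng/mL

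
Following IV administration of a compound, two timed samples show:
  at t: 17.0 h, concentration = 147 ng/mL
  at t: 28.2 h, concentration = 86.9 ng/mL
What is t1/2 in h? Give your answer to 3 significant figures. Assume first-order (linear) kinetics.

14.8 h

k = ln(C₁/C₂) / (t₂ − t₁) = ln(147/86.9) / (28.2 − 17.0)
  = 0.5257 / 11.20 = 0.04694 h⁻¹
t½ = ln2 / k = 0.693147 / 0.04694 = 14.77 h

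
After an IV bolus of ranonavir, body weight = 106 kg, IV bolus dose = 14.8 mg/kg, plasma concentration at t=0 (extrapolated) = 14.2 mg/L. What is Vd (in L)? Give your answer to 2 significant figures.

Dose = 14.8 × 106 = 1569 mg
Vd = Dose / C₀ = 1569 / 14.2 = 110.5 L

110 L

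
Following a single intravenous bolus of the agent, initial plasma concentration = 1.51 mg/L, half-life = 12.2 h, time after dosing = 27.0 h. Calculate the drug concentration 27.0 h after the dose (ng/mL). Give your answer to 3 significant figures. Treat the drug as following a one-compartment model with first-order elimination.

326 ng/mL

k = ln2 / t½ = 0.693147 / 12.2 = 0.05682 h⁻¹
C = C₀ · e^(−k·t) = 1.510 × e^(−0.05682 × 27.0)
  = 1.510 × 0.2156 = 0.3256 mg/L
Convert: 0.3256 mg/L × 1000 = 325.6 ng/mL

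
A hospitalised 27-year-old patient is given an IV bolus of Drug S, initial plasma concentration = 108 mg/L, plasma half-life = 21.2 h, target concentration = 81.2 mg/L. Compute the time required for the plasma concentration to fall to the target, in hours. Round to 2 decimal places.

8.72 h

k = ln2 / t½ = 0.693147 / 21.2 = 0.03270 h⁻¹
t = ln(C₀ / C) / k = ln(108.0 / 81.2) / 0.03270
  = ln(1.330) / 0.03270 = 0.2852 / 0.03270 = 8.722 h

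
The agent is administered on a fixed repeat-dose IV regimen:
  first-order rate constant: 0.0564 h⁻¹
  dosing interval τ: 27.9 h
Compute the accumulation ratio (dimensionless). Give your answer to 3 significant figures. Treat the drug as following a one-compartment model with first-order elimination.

e^(−kτ) = e^(−0.05640 × 27.9) = 0.2073
Accumulation ratio R = 1 / (1 − e^(−kτ)) = 1 / (1 − 0.2073) = 1.262

1.26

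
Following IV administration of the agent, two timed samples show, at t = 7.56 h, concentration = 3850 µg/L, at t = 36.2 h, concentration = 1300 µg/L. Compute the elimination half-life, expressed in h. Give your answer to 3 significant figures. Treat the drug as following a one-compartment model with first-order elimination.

18.3 h

k = ln(C₁/C₂) / (t₂ − t₁) = ln(3850/1300) / (36.2 − 7.56)
  = 1.086 / 28.64 = 0.03792 h⁻¹
t½ = ln2 / k = 0.693147 / 0.03792 = 18.28 h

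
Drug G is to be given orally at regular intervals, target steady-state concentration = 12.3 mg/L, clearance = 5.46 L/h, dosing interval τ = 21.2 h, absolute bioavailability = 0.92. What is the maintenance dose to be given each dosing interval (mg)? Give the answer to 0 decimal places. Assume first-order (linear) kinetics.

1548 mg

At steady state, F × (Dose/τ) = Css × CL.
Dose = Css × CL × τ / F = 12.3 × 5.460 × 21.2 / 0.92 = 1548 mg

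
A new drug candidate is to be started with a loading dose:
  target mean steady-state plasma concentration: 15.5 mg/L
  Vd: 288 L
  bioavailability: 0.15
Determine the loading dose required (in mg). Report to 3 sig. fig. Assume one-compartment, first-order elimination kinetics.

LD = Css × Vd / F = 15.5 × 288 / 0.15 = 29760 mg

29800 mg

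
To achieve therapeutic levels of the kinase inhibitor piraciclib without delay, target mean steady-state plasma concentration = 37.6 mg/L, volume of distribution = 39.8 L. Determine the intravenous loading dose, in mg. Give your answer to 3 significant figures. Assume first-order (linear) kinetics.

LD = Css × Vd = 37.6 × 39.8 = 1496 mg

1500 mg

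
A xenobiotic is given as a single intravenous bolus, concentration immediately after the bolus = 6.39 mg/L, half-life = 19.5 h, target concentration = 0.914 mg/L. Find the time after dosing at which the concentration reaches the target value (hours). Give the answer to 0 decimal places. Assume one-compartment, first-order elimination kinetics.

k = ln2 / t½ = 0.693147 / 19.5 = 0.03555 h⁻¹
t = ln(C₀ / C) / k = ln(6.390 / 0.914) / 0.03555
  = ln(6.991) / 0.03555 = 1.945 / 0.03555 = 54.71 h

55 h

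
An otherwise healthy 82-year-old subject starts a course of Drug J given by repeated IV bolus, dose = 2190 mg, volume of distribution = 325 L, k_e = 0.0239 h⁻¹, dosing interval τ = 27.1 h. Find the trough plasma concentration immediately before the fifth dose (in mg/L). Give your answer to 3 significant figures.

C₀ per dose = Dose / Vd = 2190 / 325 = 6.738 mg/L
Fraction remaining after one interval: r = e^(−kτ) = e^(−0.02390 × 27.1) = 0.5233
Before dose 5, 4 doses have been given (aged 1τ, 2τ, 3τ, 4τ).
C_trough = C₀ × (r + r² + … + r^4) = C₀ × r(1−r^4)/(1−r)
        = 6.738 × 0.5233 × (1 − 0.07499) / (1 − 0.5233) = 6.842 mg/L

6.84 mg/L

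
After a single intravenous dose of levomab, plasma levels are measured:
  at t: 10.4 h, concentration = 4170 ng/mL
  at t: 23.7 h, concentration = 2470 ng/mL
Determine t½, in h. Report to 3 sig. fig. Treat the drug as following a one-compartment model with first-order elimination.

k = ln(C₁/C₂) / (t₂ − t₁) = ln(4170/2470) / (23.7 − 10.4)
  = 0.5237 / 13.30 = 0.03938 h⁻¹
t½ = ln2 / k = 0.693147 / 0.03938 = 17.60 h

17.6 h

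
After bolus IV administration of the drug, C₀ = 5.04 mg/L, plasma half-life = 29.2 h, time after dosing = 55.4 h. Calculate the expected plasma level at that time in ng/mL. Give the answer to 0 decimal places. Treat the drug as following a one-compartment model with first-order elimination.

1353 ng/mL

k = ln2 / t½ = 0.693147 / 29.2 = 0.02374 h⁻¹
C = C₀ · e^(−k·t) = 5.040 × e^(−0.02374 × 55.4)
  = 5.040 × 0.2684 = 1.353 mg/L
Convert: 1.353 mg/L × 1000 = 1353 ng/mL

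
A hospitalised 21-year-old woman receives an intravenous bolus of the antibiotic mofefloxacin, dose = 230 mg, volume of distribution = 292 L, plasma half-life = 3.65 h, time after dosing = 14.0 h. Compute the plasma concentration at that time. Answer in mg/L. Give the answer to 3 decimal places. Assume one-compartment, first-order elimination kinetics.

C₀ = Dose / Vd = 230.0 / 292 = 0.7877 mg/L
k = ln2 / t½ = 0.693147 / 3.65 = 0.1899 h⁻¹
C = C₀ · e^(−k·t) = 0.7877 × e^(−0.1899 × 14.0)
  = 0.7877 × 0.07005 = 0.05518 mg/L

0.055 mg/L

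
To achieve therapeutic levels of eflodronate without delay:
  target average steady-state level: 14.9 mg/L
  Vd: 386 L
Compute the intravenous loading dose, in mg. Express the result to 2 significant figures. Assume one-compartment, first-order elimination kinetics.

LD = Css × Vd = 14.9 × 386 = 5751 mg

5800 mg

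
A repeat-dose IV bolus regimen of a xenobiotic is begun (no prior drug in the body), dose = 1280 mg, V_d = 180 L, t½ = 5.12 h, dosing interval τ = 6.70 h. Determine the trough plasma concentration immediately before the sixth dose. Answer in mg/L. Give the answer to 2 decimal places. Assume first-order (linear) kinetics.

4.76 mg/L

C₀ per dose = Dose / Vd = 1280 / 180 = 7.111 mg/L
k = ln2 / t½ = 0.693147 / 5.12 = 0.1354 h⁻¹
Fraction remaining after one interval: r = e^(−kτ) = e^(−0.1354 × 6.70) = 0.4037
Before dose 6, 5 doses have been given (aged 1τ, 2τ, 3τ, 4τ, 5τ).
C_trough = C₀ × (r + r² + … + r^5) = C₀ × r(1−r^5)/(1−r)
        = 7.111 × 0.4037 × (1 − 0.01072) / (1 − 0.4037) = 4.763 mg/L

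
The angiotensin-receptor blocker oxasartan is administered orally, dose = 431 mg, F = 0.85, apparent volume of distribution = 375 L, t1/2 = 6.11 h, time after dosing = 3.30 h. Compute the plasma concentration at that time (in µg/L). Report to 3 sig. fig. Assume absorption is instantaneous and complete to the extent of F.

Amount reaching circulation = F × Dose = 0.85 × 431.0 = 366.4 mg
C₀ = F·Dose / Vd = 366.4 / 375 = 0.9771 mg/L
k = ln2 / t½ = 0.693147 / 6.11 = 0.1134 h⁻¹
C = C₀ · e^(−k·t) = 0.9771 × e^(−0.1134 × 3.30)
  = 0.9771 × 0.6878 = 0.6720 mg/L
Convert: 0.6720 mg/L × 1000 = 672.0 µg/L

672 µg/L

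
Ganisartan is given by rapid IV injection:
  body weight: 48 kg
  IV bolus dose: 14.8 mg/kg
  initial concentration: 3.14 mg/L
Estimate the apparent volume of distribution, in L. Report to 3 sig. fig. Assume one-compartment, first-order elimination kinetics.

226 L

Dose = 14.8 × 48 = 710.4 mg
Vd = Dose / C₀ = 710.4 / 3.14 = 226.2 L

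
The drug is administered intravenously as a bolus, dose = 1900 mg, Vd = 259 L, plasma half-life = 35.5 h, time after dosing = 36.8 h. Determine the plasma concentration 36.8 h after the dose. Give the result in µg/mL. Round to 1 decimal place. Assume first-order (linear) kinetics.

3.6 µg/mL

C₀ = Dose / Vd = 1900 / 259 = 7.336 mg/L
k = ln2 / t½ = 0.693147 / 35.5 = 0.01953 h⁻¹
C = C₀ · e^(−k·t) = 7.336 × e^(−0.01953 × 36.8)
  = 7.336 × 0.4874 = 3.576 mg/L
(3.576 mg/L = 3.576 µg/mL)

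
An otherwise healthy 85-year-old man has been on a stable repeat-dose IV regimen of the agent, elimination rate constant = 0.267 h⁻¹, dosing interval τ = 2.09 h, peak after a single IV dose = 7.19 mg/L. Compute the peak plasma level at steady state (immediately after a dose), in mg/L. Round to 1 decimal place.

e^(−kτ) = e^(−0.2670 × 2.09) = 0.5723
Accumulation ratio R = 1 / (1 − e^(−kτ)) = 1 / (1 − 0.5723) = 2.338
Steady-state peak = C₀ × R = 7.19 × 2.338 = 16.81 mg/L

16.8 mg/L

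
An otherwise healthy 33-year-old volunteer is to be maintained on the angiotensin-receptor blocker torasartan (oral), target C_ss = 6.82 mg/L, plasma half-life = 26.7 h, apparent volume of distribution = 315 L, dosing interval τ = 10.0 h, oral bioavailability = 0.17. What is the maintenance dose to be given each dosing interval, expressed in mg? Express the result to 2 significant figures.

3300 mg

k = ln2 / t½ = 0.693147 / 26.7 = 0.02596 h⁻¹
CL = k × Vd = 0.02596 × 315 = 8.177 L/h
At steady state, F × (Dose/τ) = Css × CL.
Dose = Css × CL × τ / F = 6.82 × 8.177 × 10.0 / 0.17 = 3280 mg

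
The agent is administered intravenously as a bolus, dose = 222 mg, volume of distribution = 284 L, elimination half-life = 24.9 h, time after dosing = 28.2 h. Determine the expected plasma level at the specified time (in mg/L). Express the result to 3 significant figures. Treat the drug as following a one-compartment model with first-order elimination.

0.357 mg/L

C₀ = Dose / Vd = 222.0 / 284 = 0.7817 mg/L
k = ln2 / t½ = 0.693147 / 24.9 = 0.02784 h⁻¹
C = C₀ · e^(−k·t) = 0.7817 × e^(−0.02784 × 28.2)
  = 0.7817 × 0.4561 = 0.3565 mg/L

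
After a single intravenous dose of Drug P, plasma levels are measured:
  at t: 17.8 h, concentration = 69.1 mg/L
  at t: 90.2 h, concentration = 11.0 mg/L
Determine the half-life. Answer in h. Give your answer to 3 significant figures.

27.3 h

k = ln(C₁/C₂) / (t₂ − t₁) = ln(69.1/11.0) / (90.2 − 17.8)
  = 1.838 / 72.40 = 0.02539 h⁻¹
t½ = ln2 / k = 0.693147 / 0.02539 = 27.30 h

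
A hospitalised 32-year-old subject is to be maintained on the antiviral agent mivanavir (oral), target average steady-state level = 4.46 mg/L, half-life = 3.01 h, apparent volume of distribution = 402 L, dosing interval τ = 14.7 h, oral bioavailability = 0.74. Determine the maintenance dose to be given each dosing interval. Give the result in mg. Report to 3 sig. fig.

k = ln2 / t½ = 0.693147 / 3.01 = 0.2303 h⁻¹
CL = k × Vd = 0.2303 × 402 = 92.58 L/h
At steady state, F × (Dose/τ) = Css × CL.
Dose = Css × CL × τ / F = 4.46 × 92.58 × 14.7 / 0.74 = 8202 mg

8200 mg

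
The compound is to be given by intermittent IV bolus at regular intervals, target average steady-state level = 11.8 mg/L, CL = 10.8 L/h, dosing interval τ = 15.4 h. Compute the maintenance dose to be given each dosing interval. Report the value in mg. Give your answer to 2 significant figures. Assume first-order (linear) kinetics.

2000 mg

At steady state, Dose/τ = Css × CL.
Dose = Css × CL × τ = 11.8 × 10.80 × 15.4 = 1963 mg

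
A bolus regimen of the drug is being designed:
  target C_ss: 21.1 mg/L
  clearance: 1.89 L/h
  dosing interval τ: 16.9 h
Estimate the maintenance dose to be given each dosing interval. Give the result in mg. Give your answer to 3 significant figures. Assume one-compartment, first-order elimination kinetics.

At steady state, Dose/τ = Css × CL.
Dose = Css × CL × τ = 21.1 × 1.890 × 16.9 = 674.0 mg

674 mg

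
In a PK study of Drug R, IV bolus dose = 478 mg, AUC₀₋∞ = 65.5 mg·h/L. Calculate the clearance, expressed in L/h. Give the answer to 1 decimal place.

7.3 L/h

CL = Dose / AUC = 478 / 65.5 = 7.298 L/h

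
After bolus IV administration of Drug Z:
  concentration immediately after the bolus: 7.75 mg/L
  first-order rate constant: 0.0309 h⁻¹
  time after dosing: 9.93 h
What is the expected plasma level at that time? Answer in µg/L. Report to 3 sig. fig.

5700 µg/L

C = C₀ · e^(−k·t) = 7.750 × e^(−0.03090 × 9.93)
  = 7.750 × 0.7358 = 5.702 mg/L
Convert: 5.702 mg/L × 1000 = 5702 µg/L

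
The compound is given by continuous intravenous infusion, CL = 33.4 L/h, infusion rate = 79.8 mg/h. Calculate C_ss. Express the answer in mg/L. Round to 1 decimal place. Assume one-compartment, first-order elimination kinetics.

2.4 mg/L

At steady state Css = R₀ / CL = 79.8 / 33.40 = 2.389 mg/L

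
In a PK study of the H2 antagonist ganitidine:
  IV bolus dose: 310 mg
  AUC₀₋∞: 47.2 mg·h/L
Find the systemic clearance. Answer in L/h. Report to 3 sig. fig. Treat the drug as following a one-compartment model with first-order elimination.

CL = Dose / AUC = 310 / 47.2 = 6.568 L/h

6.57 L/h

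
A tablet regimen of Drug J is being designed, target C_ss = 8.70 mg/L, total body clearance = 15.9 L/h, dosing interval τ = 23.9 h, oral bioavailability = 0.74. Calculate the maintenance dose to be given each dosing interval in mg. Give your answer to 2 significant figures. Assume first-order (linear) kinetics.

4500 mg

At steady state, F × (Dose/τ) = Css × CL.
Dose = Css × CL × τ / F = 8.70 × 15.90 × 23.9 / 0.74 = 4468 mg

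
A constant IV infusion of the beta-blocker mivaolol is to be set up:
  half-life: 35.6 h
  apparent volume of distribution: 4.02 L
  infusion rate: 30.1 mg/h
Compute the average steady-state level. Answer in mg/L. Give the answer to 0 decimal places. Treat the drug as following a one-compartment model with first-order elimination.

385 mg/L

k = ln2 / t½ = 0.693147 / 35.6 = 0.01947 h⁻¹
CL = k × Vd = 0.01947 × 4.02 = 0.07827 L/h
At steady state Css = R₀ / CL = 30.1 / 0.07827 = 384.6 mg/L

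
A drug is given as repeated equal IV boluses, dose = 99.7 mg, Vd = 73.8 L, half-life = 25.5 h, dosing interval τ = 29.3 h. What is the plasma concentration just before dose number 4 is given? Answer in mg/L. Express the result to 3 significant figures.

1.01 mg/L

C₀ per dose = Dose / Vd = 99.7 / 73.8 = 1.351 mg/L
k = ln2 / t½ = 0.693147 / 25.5 = 0.02718 h⁻¹
Fraction remaining after one interval: r = e^(−kτ) = e^(−0.02718 × 29.3) = 0.4510
Before dose 4, 3 doses have been given (aged 1τ, 2τ, 3τ).
C_trough = C₀ × (r + r² + … + r^3) = C₀ × r(1−r^3)/(1−r)
        = 1.351 × 0.4510 × (1 − 0.09173) / (1 − 0.4510) = 1.008 mg/L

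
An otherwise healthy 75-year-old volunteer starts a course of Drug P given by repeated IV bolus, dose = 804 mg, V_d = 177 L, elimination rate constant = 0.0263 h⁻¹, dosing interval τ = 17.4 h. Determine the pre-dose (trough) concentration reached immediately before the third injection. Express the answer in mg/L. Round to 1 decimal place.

C₀ per dose = Dose / Vd = 804 / 177 = 4.542 mg/L
Fraction remaining after one interval: r = e^(−kτ) = e^(−0.02630 × 17.4) = 0.6328
Before dose 3, 2 doses have been given (aged 1τ, 2τ).
C_trough = C₀ × (r + r²) = 4.542 × (0.6328 + 0.4004) = 4.693 mg/L

4.7 mg/L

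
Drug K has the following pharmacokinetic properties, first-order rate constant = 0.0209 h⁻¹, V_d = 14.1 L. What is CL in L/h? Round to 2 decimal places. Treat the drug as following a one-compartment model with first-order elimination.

0.29 L/h

CL = k × Vd = 0.0209 × 14.1 = 0.2947 L/h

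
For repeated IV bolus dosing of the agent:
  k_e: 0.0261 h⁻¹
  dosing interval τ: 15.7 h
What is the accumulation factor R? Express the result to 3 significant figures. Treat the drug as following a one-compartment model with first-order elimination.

e^(−kτ) = e^(−0.02610 × 15.7) = 0.6638
Accumulation ratio R = 1 / (1 − e^(−kτ)) = 1 / (1 − 0.6638) = 2.974

2.97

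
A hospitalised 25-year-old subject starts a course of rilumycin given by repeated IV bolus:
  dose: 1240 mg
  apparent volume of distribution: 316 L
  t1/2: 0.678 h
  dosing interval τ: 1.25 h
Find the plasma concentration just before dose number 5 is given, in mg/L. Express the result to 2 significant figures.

1.5 mg/L

C₀ per dose = Dose / Vd = 1240 / 316 = 3.924 mg/L
k = ln2 / t½ = 0.693147 / 0.678 = 1.022 h⁻¹
Fraction remaining after one interval: r = e^(−kτ) = e^(−1.022 × 1.25) = 0.2787
Before dose 5, 4 doses have been given (aged 1τ, 2τ, 3τ, 4τ).
C_trough = C₀ × (r + r² + … + r^4) = C₀ × r(1−r^4)/(1−r)
        = 3.924 × 0.2787 × (1 − 0.006033) / (1 − 0.2787) = 1.507 mg/L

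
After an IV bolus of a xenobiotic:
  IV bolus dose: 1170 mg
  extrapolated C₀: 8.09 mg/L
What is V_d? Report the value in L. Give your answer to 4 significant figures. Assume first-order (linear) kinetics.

144.6 L

Vd = Dose / C₀ = 1170 / 8.09 = 144.6 L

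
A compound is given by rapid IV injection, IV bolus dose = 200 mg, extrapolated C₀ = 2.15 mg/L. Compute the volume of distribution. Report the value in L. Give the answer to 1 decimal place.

Vd = Dose / C₀ = 200.0 / 2.15 = 93.02 L

93.0 L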